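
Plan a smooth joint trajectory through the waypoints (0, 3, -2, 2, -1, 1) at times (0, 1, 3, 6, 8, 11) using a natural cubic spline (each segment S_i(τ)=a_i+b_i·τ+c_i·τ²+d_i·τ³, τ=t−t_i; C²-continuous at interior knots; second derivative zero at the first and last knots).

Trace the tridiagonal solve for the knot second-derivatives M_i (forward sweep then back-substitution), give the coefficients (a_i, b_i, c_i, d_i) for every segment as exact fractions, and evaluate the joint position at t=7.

Δ: Δ0=3, Δ1=-5/2, Δ2=4/3, Δ3=-3/2, Δ4=2/3
row 1: diag=6, rhs=-33; c'=1/3, d'=-11/2
row 2: denom=10−2·1/3=28/3; d'=(23−2·-11/2)/(28/3)=51/14
row 3: denom=10−3·9/28=253/28; d'=(-17−3·51/14)/(253/28)=-34/11
row 4: denom=10−2·56/253=2418/253; d'=(13−2·-34/11)/(2418/253)=4853/2418
back: M4=4853/2418
back: M3=-34/11−56/253·4853/2418=-4274/1209
back: M2=51/14−9/28·-4274/1209=1926/403
back: M1=-11/2−1/3·1926/403=-5717/806
M: M0=0, M1=-5717/806, M2=1926/403, M3=-4274/1209, M4=4853/2418, M5=0
seg 0: a=0, c=M0/2=0, d=(M1−M0)/(6·1)=-5717/4836, b=Δ0−h0·(2M0+M1)/6=20225/4836
seg 1: a=3, c=M1/2=-5717/1612, d=(M2−M1)/(6·2)=9569/9672, b=Δ1−h1·(2M1+M2)/6=1537/2418
seg 2: a=-2, c=M2/2=963/403, d=(M3−M2)/(6·3)=-5026/10881, b=Δ2−h2·(2M2+M3)/6=-2029/1209
seg 3: a=2, c=M3/2=-2137/1209, d=(M4−M3)/(6·2)=1489/3224, b=Δ3−h3·(2M3+M4)/6=227/1209
seg 4: a=-1, c=M4/2=4853/4836, d=(M5−M4)/(6·3)=-4853/43524, b=Δ4−h4·(2M4+M5)/6=-3241/2418
t_q=7 → seg 3, τ=1; S=2+227/1209·τ+-2137/1209·τ²+1489/3224·τ³=8531/9672

  seg 0: a=0 b=20225/4836 c=0 d=-5717/4836
  seg 1: a=3 b=1537/2418 c=-5717/1612 d=9569/9672
  seg 2: a=-2 b=-2029/1209 c=963/403 d=-5026/10881
  seg 3: a=2 b=227/1209 c=-2137/1209 d=1489/3224
  seg 4: a=-1 b=-3241/2418 c=4853/4836 d=-4853/43524
S(7) = 8531/9672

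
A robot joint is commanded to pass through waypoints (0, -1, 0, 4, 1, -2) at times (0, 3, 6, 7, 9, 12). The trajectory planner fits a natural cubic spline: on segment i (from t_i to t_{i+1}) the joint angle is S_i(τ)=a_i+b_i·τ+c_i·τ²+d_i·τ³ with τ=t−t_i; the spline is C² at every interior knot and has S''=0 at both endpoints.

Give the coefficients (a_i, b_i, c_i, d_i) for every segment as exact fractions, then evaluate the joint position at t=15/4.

  seg 0: a=0 b=-1/44 c=0 d=-41/1188
  seg 1: a=-1 b=-21/22 c=-41/132 d=293/1188
  seg 2: a=0 b=169/44 c=21/11 d=-7/4
  seg 3: a=4 b=53/22 c=-147/44 d=61/88
  seg 4: a=1 b=-29/11 c=9/11 d=-1/11
S(15/4) = -5031/2816

Δ: Δ0=-1/3, Δ1=1/3, Δ2=4, Δ3=-3/2, Δ4=-1
row 1: diag=12, rhs=4; c'=1/4, d'=1/3
row 2: denom=8−3·1/4=29/4; d'=(22−3·1/3)/(29/4)=84/29
row 3: denom=6−1·4/29=170/29; d'=(-33−1·84/29)/(170/29)=-1041/170
row 4: denom=10−2·29/85=792/85; d'=(3−2·-1041/170)/(792/85)=18/11
back: M4=18/11
back: M3=-1041/170−29/85·18/11=-147/22
back: M2=84/29−4/29·-147/22=42/11
back: M1=1/3−1/4·42/11=-41/66
M: M0=0, M1=-41/66, M2=42/11, M3=-147/22, M4=18/11, M5=0
seg 0: a=0, c=M0/2=0, d=(M1−M0)/(6·3)=-41/1188, b=Δ0−h0·(2M0+M1)/6=-1/44
seg 1: a=-1, c=M1/2=-41/132, d=(M2−M1)/(6·3)=293/1188, b=Δ1−h1·(2M1+M2)/6=-21/22
seg 2: a=0, c=M2/2=21/11, d=(M3−M2)/(6·1)=-7/4, b=Δ2−h2·(2M2+M3)/6=169/44
seg 3: a=4, c=M3/2=-147/44, d=(M4−M3)/(6·2)=61/88, b=Δ3−h3·(2M3+M4)/6=53/22
seg 4: a=1, c=M4/2=9/11, d=(M5−M4)/(6·3)=-1/11, b=Δ4−h4·(2M4+M5)/6=-29/11
t_q=15/4 → seg 1, τ=3/4; S=-1+-21/22·τ+-41/132·τ²+293/1188·τ³=-5031/2816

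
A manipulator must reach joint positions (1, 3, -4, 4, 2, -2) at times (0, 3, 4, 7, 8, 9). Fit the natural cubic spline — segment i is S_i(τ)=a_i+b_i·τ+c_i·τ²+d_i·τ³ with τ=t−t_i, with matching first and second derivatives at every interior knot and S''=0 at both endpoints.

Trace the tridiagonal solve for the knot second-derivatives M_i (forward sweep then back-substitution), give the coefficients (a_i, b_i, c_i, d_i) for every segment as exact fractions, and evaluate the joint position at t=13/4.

  seg 0: a=1 b=469/111 c=0 d=-395/999
  seg 1: a=3 b=-716/111 c=-395/111 d=334/111
  seg 2: a=-4 b=-168/37 c=607/111 d=-1021/999
  seg 3: a=4 b=25/37 c=-138/37 d=39/37
  seg 4: a=2 b=-134/37 c=-21/37 d=7/37
S(13/4) = 1435/1184

Δ: Δ0=2/3, Δ1=-7, Δ2=8/3, Δ3=-2, Δ4=-4
row 1: diag=8, rhs=-46; c'=1/8, d'=-23/4
row 2: denom=8−1·1/8=63/8; d'=(58−1·-23/4)/(63/8)=170/21
row 3: denom=8−3·8/21=48/7; d'=(-28−3·170/21)/(48/7)=-61/8
row 4: denom=4−1·7/48=185/48; d'=(-12−1·-61/8)/(185/48)=-42/37
back: M4=-42/37
back: M3=-61/8−7/48·-42/37=-276/37
back: M2=170/21−8/21·-276/37=1214/111
back: M1=-23/4−1/8·1214/111=-790/111
M: M0=0, M1=-790/111, M2=1214/111, M3=-276/37, M4=-42/37, M5=0
seg 0: a=1, c=M0/2=0, d=(M1−M0)/(6·3)=-395/999, b=Δ0−h0·(2M0+M1)/6=469/111
seg 1: a=3, c=M1/2=-395/111, d=(M2−M1)/(6·1)=334/111, b=Δ1−h1·(2M1+M2)/6=-716/111
seg 2: a=-4, c=M2/2=607/111, d=(M3−M2)/(6·3)=-1021/999, b=Δ2−h2·(2M2+M3)/6=-168/37
seg 3: a=4, c=M3/2=-138/37, d=(M4−M3)/(6·1)=39/37, b=Δ3−h3·(2M3+M4)/6=25/37
seg 4: a=2, c=M4/2=-21/37, d=(M5−M4)/(6·1)=7/37, b=Δ4−h4·(2M4+M5)/6=-134/37
t_q=13/4 → seg 1, τ=1/4; S=3+-716/111·τ+-395/111·τ²+334/111·τ³=1435/1184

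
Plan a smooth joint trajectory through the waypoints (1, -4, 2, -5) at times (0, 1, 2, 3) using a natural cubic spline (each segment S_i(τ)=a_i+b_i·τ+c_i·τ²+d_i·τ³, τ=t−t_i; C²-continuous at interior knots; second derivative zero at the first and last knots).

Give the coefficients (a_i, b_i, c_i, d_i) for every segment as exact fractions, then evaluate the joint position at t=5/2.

  seg 0: a=1 b=-44/5 c=0 d=19/5
  seg 1: a=-4 b=13/5 c=57/5 d=-8
  seg 2: a=2 b=7/5 c=-63/5 d=21/5
S(5/2) = 3/40

Δ: Δ0=-5, Δ1=6, Δ2=-7
row 1: diag=4, rhs=66; c'=1/4, d'=33/2
row 2: denom=4−1·1/4=15/4; d'=(-78−1·33/2)/(15/4)=-126/5
back: M2=-126/5
back: M1=33/2−1/4·-126/5=114/5
M: M0=0, M1=114/5, M2=-126/5, M3=0
seg 0: a=1, c=M0/2=0, d=(M1−M0)/(6·1)=19/5, b=Δ0−h0·(2M0+M1)/6=-44/5
seg 1: a=-4, c=M1/2=57/5, d=(M2−M1)/(6·1)=-8, b=Δ1−h1·(2M1+M2)/6=13/5
seg 2: a=2, c=M2/2=-63/5, d=(M3−M2)/(6·1)=21/5, b=Δ2−h2·(2M2+M3)/6=7/5
t_q=5/2 → seg 2, τ=1/2; S=2+7/5·τ+-63/5·τ²+21/5·τ³=3/40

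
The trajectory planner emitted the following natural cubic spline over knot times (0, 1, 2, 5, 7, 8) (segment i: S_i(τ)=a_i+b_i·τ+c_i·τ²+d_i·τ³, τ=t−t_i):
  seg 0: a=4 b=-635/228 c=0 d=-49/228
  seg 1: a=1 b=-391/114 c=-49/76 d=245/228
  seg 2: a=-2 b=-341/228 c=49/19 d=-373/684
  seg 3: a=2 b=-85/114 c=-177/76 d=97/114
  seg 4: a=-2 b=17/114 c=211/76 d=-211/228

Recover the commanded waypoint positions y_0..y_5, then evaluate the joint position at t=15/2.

y_0 = S_0(0) = a_0 = 4
y_1 = S_1(0) = a_1 = 1
y_2 = S_2(0) = a_2 = -2
y_3 = S_3(0) = a_3 = 2
y_4 = S_4(0) = a_4 = -2
y_5 = S_4(1) = 0
t_q=15/2 is in segment 4 (τ=1/2); S_4(τ)=-819/608

y_0=4 y_1=1 y_2=-2 y_3=2 y_4=-2 y_5=0
S(15/2) = -819/608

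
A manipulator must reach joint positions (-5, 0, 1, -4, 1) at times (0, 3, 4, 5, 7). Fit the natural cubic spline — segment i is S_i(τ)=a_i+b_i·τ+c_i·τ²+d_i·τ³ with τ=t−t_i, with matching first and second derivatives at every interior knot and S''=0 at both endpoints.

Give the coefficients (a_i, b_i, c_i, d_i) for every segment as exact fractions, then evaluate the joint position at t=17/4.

  seg 0: a=-5 b=1273/1068 c=0 d=169/3204
  seg 1: a=0 b=1397/534 c=169/356 d=-2233/1068
  seg 2: a=1 b=-2891/1068 c=-516/89 d=3743/1068
  seg 3: a=-4 b=-2023/534 c=1679/356 d=-1679/2136
S(17/4) = 357/22784

Δ: Δ0=5/3, Δ1=1, Δ2=-5, Δ3=5/2
row 1: diag=8, rhs=-4; c'=1/8, d'=-1/2
row 2: denom=4−1·1/8=31/8; d'=(-36−1·-1/2)/(31/8)=-284/31
row 3: denom=6−1·8/31=178/31; d'=(45−1·-284/31)/(178/31)=1679/178
back: M3=1679/178
back: M2=-284/31−8/31·1679/178=-1032/89
back: M1=-1/2−1/8·-1032/89=169/178
M: M0=0, M1=169/178, M2=-1032/89, M3=1679/178, M4=0
seg 0: a=-5, c=M0/2=0, d=(M1−M0)/(6·3)=169/3204, b=Δ0−h0·(2M0+M1)/6=1273/1068
seg 1: a=0, c=M1/2=169/356, d=(M2−M1)/(6·1)=-2233/1068, b=Δ1−h1·(2M1+M2)/6=1397/534
seg 2: a=1, c=M2/2=-516/89, d=(M3−M2)/(6·1)=3743/1068, b=Δ2−h2·(2M2+M3)/6=-2891/1068
seg 3: a=-4, c=M3/2=1679/356, d=(M4−M3)/(6·2)=-1679/2136, b=Δ3−h3·(2M3+M4)/6=-2023/534
t_q=17/4 → seg 2, τ=1/4; S=1+-2891/1068·τ+-516/89·τ²+3743/1068·τ³=357/22784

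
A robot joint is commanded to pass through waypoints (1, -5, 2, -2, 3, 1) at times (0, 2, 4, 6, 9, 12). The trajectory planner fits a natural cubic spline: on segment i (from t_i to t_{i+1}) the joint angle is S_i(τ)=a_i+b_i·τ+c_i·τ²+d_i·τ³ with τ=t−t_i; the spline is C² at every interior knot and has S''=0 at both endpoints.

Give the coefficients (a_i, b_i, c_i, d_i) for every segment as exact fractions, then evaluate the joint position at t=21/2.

Δ: Δ0=-3, Δ1=7/2, Δ2=-2, Δ3=5/3, Δ4=-2/3
row 1: diag=8, rhs=39; c'=1/4, d'=39/8
row 2: denom=8−2·1/4=15/2; d'=(-33−2·39/8)/(15/2)=-57/10
row 3: denom=10−2·4/15=142/15; d'=(22−2·-57/10)/(142/15)=501/142
row 4: denom=12−3·45/142=1569/142; d'=(-14−3·501/142)/(1569/142)=-3491/1569
back: M4=-3491/1569
back: M3=501/142−45/142·-3491/1569=2214/523
back: M2=-57/10−4/15·2214/523=-7143/1046
back: M1=39/8−1/4·-7143/1046=6885/1046
M: M0=0, M1=6885/1046, M2=-7143/1046, M3=2214/523, M4=-3491/1569, M5=0
seg 0: a=1, c=M0/2=0, d=(M1−M0)/(6·2)=2295/4184, b=Δ0−h0·(2M0+M1)/6=-5433/1046
seg 1: a=-5, c=M1/2=6885/2092, d=(M2−M1)/(6·2)=-1169/1046, b=Δ1−h1·(2M1+M2)/6=726/523
seg 2: a=2, c=M2/2=-7143/2092, d=(M3−M2)/(6·2)=3857/4184, b=Δ2−h2·(2M2+M3)/6=597/523
seg 3: a=-2, c=M3/2=1107/523, d=(M4−M3)/(6·3)=-10133/28242, b=Δ3−h3·(2M3+M4)/6=-1521/1046
seg 4: a=3, c=M4/2=-3491/3138, d=(M5−M4)/(6·3)=3491/28242, b=Δ4−h4·(2M4+M5)/6=815/523
t_q=21/2 → seg 4, τ=3/2; S=3+815/523·τ+-3491/3138·τ²+3491/28242·τ³=27209/8368

  seg 0: a=1 b=-5433/1046 c=0 d=2295/4184
  seg 1: a=-5 b=726/523 c=6885/2092 d=-1169/1046
  seg 2: a=2 b=597/523 c=-7143/2092 d=3857/4184
  seg 3: a=-2 b=-1521/1046 c=1107/523 d=-10133/28242
  seg 4: a=3 b=815/523 c=-3491/3138 d=3491/28242
S(21/2) = 27209/8368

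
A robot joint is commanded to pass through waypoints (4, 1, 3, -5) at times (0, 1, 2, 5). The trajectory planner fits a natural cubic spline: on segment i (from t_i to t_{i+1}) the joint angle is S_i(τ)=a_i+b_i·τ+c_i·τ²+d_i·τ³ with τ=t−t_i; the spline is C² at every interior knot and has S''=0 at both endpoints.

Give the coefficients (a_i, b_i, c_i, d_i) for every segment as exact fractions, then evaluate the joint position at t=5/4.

  seg 0: a=4 b=-413/93 c=0 d=134/93
  seg 1: a=1 b=-11/93 c=134/31 d=-205/93
  seg 2: a=3 b=178/93 c=-71/31 d=71/279
S(5/4) = 2393/1984

Δ: Δ0=-3, Δ1=2, Δ2=-8/3
row 1: diag=4, rhs=30; c'=1/4, d'=15/2
row 2: denom=8−1·1/4=31/4; d'=(-28−1·15/2)/(31/4)=-142/31
back: M2=-142/31
back: M1=15/2−1/4·-142/31=268/31
M: M0=0, M1=268/31, M2=-142/31, M3=0
seg 0: a=4, c=M0/2=0, d=(M1−M0)/(6·1)=134/93, b=Δ0−h0·(2M0+M1)/6=-413/93
seg 1: a=1, c=M1/2=134/31, d=(M2−M1)/(6·1)=-205/93, b=Δ1−h1·(2M1+M2)/6=-11/93
seg 2: a=3, c=M2/2=-71/31, d=(M3−M2)/(6·3)=71/279, b=Δ2−h2·(2M2+M3)/6=178/93
t_q=5/4 → seg 1, τ=1/4; S=1+-11/93·τ+134/31·τ²+-205/93·τ³=2393/1984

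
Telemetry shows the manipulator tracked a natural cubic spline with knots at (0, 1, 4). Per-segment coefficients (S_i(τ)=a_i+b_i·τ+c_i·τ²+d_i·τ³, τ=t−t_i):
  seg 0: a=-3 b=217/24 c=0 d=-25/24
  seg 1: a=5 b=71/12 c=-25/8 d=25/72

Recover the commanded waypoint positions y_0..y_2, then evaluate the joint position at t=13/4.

y_0=-3 y_1=5 y_2=4
S(13/4) = 3301/512

y_0 = S_0(0) = a_0 = -3
y_1 = S_1(0) = a_1 = 5
y_2 = S_1(3) = 4
t_q=13/4 is in segment 1 (τ=9/4); S_1(τ)=3301/512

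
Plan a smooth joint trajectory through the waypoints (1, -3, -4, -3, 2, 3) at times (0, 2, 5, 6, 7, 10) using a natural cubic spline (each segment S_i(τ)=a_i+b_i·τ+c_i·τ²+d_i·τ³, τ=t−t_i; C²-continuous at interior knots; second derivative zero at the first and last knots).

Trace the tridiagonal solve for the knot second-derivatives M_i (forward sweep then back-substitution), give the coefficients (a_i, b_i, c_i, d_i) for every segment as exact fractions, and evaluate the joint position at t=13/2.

Δ: Δ0=-2, Δ1=-1/3, Δ2=1, Δ3=5, Δ4=1/3
row 1: diag=10, rhs=10; c'=3/10, d'=1
row 2: denom=8−3·3/10=71/10; d'=(8−3·1)/(71/10)=50/71
row 3: denom=4−1·10/71=274/71; d'=(24−1·50/71)/(274/71)=827/137
row 4: denom=8−1·71/274=2121/274; d'=(-28−1·827/137)/(2121/274)=-9326/2121
back: M4=-9326/2121
back: M3=827/137−71/274·-9326/2121=15220/2121
back: M2=50/71−10/71·15220/2121=-650/2121
back: M1=1−3/10·-650/2121=772/707
M: M0=0, M1=772/707, M2=-650/2121, M3=15220/2121, M4=-9326/2121, M5=0
seg 0: a=1, c=M0/2=0, d=(M1−M0)/(6·2)=193/2121, b=Δ0−h0·(2M0+M1)/6=-5014/2121
seg 1: a=-3, c=M1/2=386/707, d=(M2−M1)/(6·3)=-1483/19089, b=Δ1−h1·(2M1+M2)/6=-2698/2121
seg 2: a=-4, c=M2/2=-325/2121, d=(M3−M2)/(6·1)=2645/2121, b=Δ2−h2·(2M2+M3)/6=-199/2121
seg 3: a=-3, c=M3/2=7610/2121, d=(M4−M3)/(6·1)=-4091/2121, b=Δ3−h3·(2M3+M4)/6=2362/707
seg 4: a=2, c=M4/2=-4663/2121, d=(M5−M4)/(6·3)=4663/19089, b=Δ4−h4·(2M4+M5)/6=10033/2121
t_q=13/2 → seg 3, τ=1/2; S=-3+2362/707·τ+7610/2121·τ²+-4091/2121·τ³=-1633/2424

  seg 0: a=1 b=-5014/2121 c=0 d=193/2121
  seg 1: a=-3 b=-2698/2121 c=386/707 d=-1483/19089
  seg 2: a=-4 b=-199/2121 c=-325/2121 d=2645/2121
  seg 3: a=-3 b=2362/707 c=7610/2121 d=-4091/2121
  seg 4: a=2 b=10033/2121 c=-4663/2121 d=4663/19089
S(13/2) = -1633/2424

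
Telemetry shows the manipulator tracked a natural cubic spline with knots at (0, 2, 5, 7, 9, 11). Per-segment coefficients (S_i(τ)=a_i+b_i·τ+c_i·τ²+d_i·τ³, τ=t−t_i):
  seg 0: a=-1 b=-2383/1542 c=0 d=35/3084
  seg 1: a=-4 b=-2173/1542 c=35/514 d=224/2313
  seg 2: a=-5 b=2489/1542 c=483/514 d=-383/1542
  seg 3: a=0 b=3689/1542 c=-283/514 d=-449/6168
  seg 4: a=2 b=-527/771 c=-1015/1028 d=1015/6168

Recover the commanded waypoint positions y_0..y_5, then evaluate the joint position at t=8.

y_0=-1 y_1=-4 y_2=-5 y_3=0 y_4=2 y_5=-2
S(8) = 3637/2056

y_0 = S_0(0) = a_0 = -1
y_1 = S_1(0) = a_1 = -4
y_2 = S_2(0) = a_2 = -5
y_3 = S_3(0) = a_3 = 0
y_4 = S_4(0) = a_4 = 2
y_5 = S_4(2) = -2
t_q=8 is in segment 3 (τ=1); S_3(τ)=3637/2056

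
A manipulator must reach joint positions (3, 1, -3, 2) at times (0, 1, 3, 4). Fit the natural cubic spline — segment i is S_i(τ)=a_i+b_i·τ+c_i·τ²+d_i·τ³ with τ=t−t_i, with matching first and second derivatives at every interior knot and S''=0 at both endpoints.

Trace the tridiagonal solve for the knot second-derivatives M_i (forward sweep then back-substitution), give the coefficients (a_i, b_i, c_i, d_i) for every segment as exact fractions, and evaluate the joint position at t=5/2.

  seg 0: a=3 b=-25/16 c=0 d=-7/16
  seg 1: a=1 b=-23/8 c=-21/16 d=7/8
  seg 2: a=-3 b=19/8 c=63/16 d=-21/16
S(5/2) = -53/16

Δ: Δ0=-2, Δ1=-2, Δ2=5
row 1: diag=6, rhs=0; c'=1/3, d'=0
row 2: denom=6−2·1/3=16/3; d'=(42−2·0)/(16/3)=63/8
back: M2=63/8
back: M1=0−1/3·63/8=-21/8
M: M0=0, M1=-21/8, M2=63/8, M3=0
seg 0: a=3, c=M0/2=0, d=(M1−M0)/(6·1)=-7/16, b=Δ0−h0·(2M0+M1)/6=-25/16
seg 1: a=1, c=M1/2=-21/16, d=(M2−M1)/(6·2)=7/8, b=Δ1−h1·(2M1+M2)/6=-23/8
seg 2: a=-3, c=M2/2=63/16, d=(M3−M2)/(6·1)=-21/16, b=Δ2−h2·(2M2+M3)/6=19/8
t_q=5/2 → seg 1, τ=3/2; S=1+-23/8·τ+-21/16·τ²+7/8·τ³=-53/16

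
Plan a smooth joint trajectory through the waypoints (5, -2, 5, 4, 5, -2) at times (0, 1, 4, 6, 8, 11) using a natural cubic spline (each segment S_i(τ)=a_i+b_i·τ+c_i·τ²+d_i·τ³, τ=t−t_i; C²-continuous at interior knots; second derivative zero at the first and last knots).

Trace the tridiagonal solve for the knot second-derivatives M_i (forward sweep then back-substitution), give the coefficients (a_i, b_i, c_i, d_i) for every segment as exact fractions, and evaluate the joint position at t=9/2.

Δ: Δ0=-7, Δ1=7/3, Δ2=-1/2, Δ3=1/2, Δ4=-7/3
row 1: diag=8, rhs=56; c'=3/8, d'=7
row 2: denom=10−3·3/8=71/8; d'=(-17−3·7)/(71/8)=-304/71
row 3: denom=8−2·16/71=536/71; d'=(6−2·-304/71)/(536/71)=517/268
row 4: denom=10−2·71/268=1269/134; d'=(-17−2·517/268)/(1269/134)=-2795/1269
back: M4=-2795/1269
back: M3=517/268−71/268·-2795/1269=6377/2538
back: M2=-304/71−16/71·6377/2538=-6152/1269
back: M1=7−3/8·-6152/1269=3730/423
M: M0=0, M1=3730/423, M2=-6152/1269, M3=6377/2538, M4=-2795/1269, M5=0
seg 0: a=5, c=M0/2=0, d=(M1−M0)/(6·1)=1865/1269, b=Δ0−h0·(2M0+M1)/6=-10748/1269
seg 1: a=-2, c=M1/2=1865/423, d=(M2−M1)/(6·3)=-8671/11421, b=Δ1−h1·(2M1+M2)/6=-5153/1269
seg 2: a=5, c=M2/2=-3076/1269, d=(M3−M2)/(6·2)=6227/10152, b=Δ2−h2·(2M2+M3)/6=2404/1269
seg 3: a=4, c=M3/2=6377/5076, d=(M4−M3)/(6·2)=-3989/10152, b=Δ3−h3·(2M3+M4)/6=-373/846
seg 4: a=5, c=M4/2=-2795/2538, d=(M5−M4)/(6·3)=2795/22842, b=Δ4−h4·(2M4+M5)/6=-166/1269
t_q=9/2 → seg 2, τ=1/2; S=5+2404/1269·τ+-3076/1269·τ²+6227/10152·τ³=16297/3008

  seg 0: a=5 b=-10748/1269 c=0 d=1865/1269
  seg 1: a=-2 b=-5153/1269 c=1865/423 d=-8671/11421
  seg 2: a=5 b=2404/1269 c=-3076/1269 d=6227/10152
  seg 3: a=4 b=-373/846 c=6377/5076 d=-3989/10152
  seg 4: a=5 b=-166/1269 c=-2795/2538 d=2795/22842
S(9/2) = 16297/3008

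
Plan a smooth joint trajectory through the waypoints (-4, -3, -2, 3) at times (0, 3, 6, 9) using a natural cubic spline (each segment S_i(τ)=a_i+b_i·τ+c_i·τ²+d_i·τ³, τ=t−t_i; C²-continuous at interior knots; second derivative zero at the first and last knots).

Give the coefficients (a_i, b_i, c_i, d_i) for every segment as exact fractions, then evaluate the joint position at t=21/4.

Δ: Δ0=1/3, Δ1=1/3, Δ2=5/3
row 1: diag=12, rhs=0; c'=1/4, d'=0
row 2: denom=12−3·1/4=45/4; d'=(8−3·0)/(45/4)=32/45
back: M2=32/45
back: M1=0−1/4·32/45=-8/45
M: M0=0, M1=-8/45, M2=32/45, M3=0
seg 0: a=-4, c=M0/2=0, d=(M1−M0)/(6·3)=-4/405, b=Δ0−h0·(2M0+M1)/6=19/45
seg 1: a=-3, c=M1/2=-4/45, d=(M2−M1)/(6·3)=4/81, b=Δ1−h1·(2M1+M2)/6=7/45
seg 2: a=-2, c=M2/2=16/45, d=(M3−M2)/(6·3)=-16/405, b=Δ2−h2·(2M2+M3)/6=43/45
t_q=21/4 → seg 1, τ=9/4; S=-3+7/45·τ+-4/45·τ²+4/81·τ³=-203/80

  seg 0: a=-4 b=19/45 c=0 d=-4/405
  seg 1: a=-3 b=7/45 c=-4/45 d=4/81
  seg 2: a=-2 b=43/45 c=16/45 d=-16/405
S(21/4) = -203/80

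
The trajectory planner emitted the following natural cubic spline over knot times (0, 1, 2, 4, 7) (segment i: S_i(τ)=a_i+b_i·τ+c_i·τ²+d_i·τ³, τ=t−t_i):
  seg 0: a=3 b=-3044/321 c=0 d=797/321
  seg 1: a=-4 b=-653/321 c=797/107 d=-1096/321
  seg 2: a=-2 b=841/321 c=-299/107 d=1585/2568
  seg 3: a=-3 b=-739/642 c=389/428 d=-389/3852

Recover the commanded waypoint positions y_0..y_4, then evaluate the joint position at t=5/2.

y_0 = S_0(0) = a_0 = 3
y_1 = S_1(0) = a_1 = -4
y_2 = S_2(0) = a_2 = -2
y_3 = S_3(0) = a_3 = -3
y_4 = S_3(3) = -1
t_q=5/2 is in segment 2 (τ=1/2); S_2(τ)=-8981/6848

y_0=3 y_1=-4 y_2=-2 y_3=-3 y_4=-1
S(5/2) = -8981/6848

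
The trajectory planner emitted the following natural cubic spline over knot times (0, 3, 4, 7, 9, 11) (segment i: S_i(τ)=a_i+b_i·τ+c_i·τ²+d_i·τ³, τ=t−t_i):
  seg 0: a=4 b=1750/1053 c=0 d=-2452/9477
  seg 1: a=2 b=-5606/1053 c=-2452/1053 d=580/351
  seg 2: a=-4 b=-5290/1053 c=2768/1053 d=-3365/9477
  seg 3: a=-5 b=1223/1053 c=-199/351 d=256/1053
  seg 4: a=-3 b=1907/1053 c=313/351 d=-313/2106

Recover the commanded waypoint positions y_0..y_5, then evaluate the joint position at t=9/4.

y_0 = S_0(0) = a_0 = 4
y_1 = S_1(0) = a_1 = 2
y_2 = S_2(0) = a_2 = -4
y_3 = S_3(0) = a_3 = -5
y_4 = S_4(0) = a_4 = -3
y_5 = S_4(2) = 3
t_q=9/4 is in segment 0 (τ=9/4); S_0(τ)=8971/1872

y_0=4 y_1=2 y_2=-4 y_3=-5 y_4=-3 y_5=3
S(9/4) = 8971/1872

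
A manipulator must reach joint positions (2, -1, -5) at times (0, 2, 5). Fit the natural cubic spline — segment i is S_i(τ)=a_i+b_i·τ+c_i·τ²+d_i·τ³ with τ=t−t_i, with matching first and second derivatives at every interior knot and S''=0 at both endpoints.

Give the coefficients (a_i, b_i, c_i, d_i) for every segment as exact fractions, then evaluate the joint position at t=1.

  seg 0: a=2 b=-23/15 c=0 d=1/120
  seg 1: a=-1 b=-43/30 c=1/20 d=-1/180
S(1) = 19/40

Δ: Δ0=-3/2, Δ1=-4/3
row 1: diag=10, rhs=1; c'=3/10, d'=1/10
back: M1=1/10
M: M0=0, M1=1/10, M2=0
seg 0: a=2, c=M0/2=0, d=(M1−M0)/(6·2)=1/120, b=Δ0−h0·(2M0+M1)/6=-23/15
seg 1: a=-1, c=M1/2=1/20, d=(M2−M1)/(6·3)=-1/180, b=Δ1−h1·(2M1+M2)/6=-43/30
t_q=1 → seg 0, τ=1; S=2+-23/15·τ+0·τ²+1/120·τ³=19/40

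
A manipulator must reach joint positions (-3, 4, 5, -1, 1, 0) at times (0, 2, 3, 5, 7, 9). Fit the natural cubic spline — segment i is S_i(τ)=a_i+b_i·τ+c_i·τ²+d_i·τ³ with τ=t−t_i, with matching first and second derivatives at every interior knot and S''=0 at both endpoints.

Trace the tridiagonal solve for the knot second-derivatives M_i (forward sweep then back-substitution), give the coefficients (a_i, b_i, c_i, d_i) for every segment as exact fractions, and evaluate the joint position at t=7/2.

  seg 0: a=-3 b=1283/318 c=0 d=-85/636
  seg 1: a=4 b=773/318 c=-85/106 d=-100/159
  seg 2: a=5 b=-337/318 c=-285/106 d=1093/1272
  seg 3: a=-1 b=-239/159 c=523/212 d=-773/1272
  seg 4: a=1 b=341/318 c=-125/106 d=125/636
S(7/2) = 13247/3392

Δ: Δ0=7/2, Δ1=1, Δ2=-3, Δ3=1, Δ4=-1/2
row 1: diag=6, rhs=-15; c'=1/6, d'=-5/2
row 2: denom=6−1·1/6=35/6; d'=(-24−1·-5/2)/(35/6)=-129/35
row 3: denom=8−2·12/35=256/35; d'=(24−2·-129/35)/(256/35)=549/128
row 4: denom=8−2·35/128=477/64; d'=(-9−2·549/128)/(477/64)=-125/53
back: M4=-125/53
back: M3=549/128−35/128·-125/53=523/106
back: M2=-129/35−12/35·523/106=-285/53
back: M1=-5/2−1/6·-285/53=-85/53
M: M0=0, M1=-85/53, M2=-285/53, M3=523/106, M4=-125/53, M5=0
seg 0: a=-3, c=M0/2=0, d=(M1−M0)/(6·2)=-85/636, b=Δ0−h0·(2M0+M1)/6=1283/318
seg 1: a=4, c=M1/2=-85/106, d=(M2−M1)/(6·1)=-100/159, b=Δ1−h1·(2M1+M2)/6=773/318
seg 2: a=5, c=M2/2=-285/106, d=(M3−M2)/(6·2)=1093/1272, b=Δ2−h2·(2M2+M3)/6=-337/318
seg 3: a=-1, c=M3/2=523/212, d=(M4−M3)/(6·2)=-773/1272, b=Δ3−h3·(2M3+M4)/6=-239/159
seg 4: a=1, c=M4/2=-125/106, d=(M5−M4)/(6·2)=125/636, b=Δ4−h4·(2M4+M5)/6=341/318
t_q=7/2 → seg 2, τ=1/2; S=5+-337/318·τ+-285/106·τ²+1093/1272·τ³=13247/3392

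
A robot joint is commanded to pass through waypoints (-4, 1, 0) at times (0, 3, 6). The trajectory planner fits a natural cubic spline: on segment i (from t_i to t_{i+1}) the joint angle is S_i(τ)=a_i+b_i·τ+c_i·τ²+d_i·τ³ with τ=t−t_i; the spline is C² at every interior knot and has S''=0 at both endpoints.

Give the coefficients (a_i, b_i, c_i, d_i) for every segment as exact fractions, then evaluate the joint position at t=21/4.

  seg 0: a=-4 b=13/6 c=0 d=-1/18
  seg 1: a=1 b=2/3 c=-1/2 d=1/18
S(21/4) = 77/128

Δ: Δ0=5/3, Δ1=-1/3
row 1: diag=12, rhs=-12; c'=1/4, d'=-1
back: M1=-1
M: M0=0, M1=-1, M2=0
seg 0: a=-4, c=M0/2=0, d=(M1−M0)/(6·3)=-1/18, b=Δ0−h0·(2M0+M1)/6=13/6
seg 1: a=1, c=M1/2=-1/2, d=(M2−M1)/(6·3)=1/18, b=Δ1−h1·(2M1+M2)/6=2/3
t_q=21/4 → seg 1, τ=9/4; S=1+2/3·τ+-1/2·τ²+1/18·τ³=77/128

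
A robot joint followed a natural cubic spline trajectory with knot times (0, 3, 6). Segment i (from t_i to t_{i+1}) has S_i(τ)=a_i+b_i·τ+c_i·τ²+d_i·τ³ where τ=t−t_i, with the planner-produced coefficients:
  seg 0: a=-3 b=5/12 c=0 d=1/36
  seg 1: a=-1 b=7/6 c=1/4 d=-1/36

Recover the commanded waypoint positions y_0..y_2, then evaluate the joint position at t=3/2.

y_0=-3 y_1=-1 y_2=4
S(3/2) = -73/32

y_0 = S_0(0) = a_0 = -3
y_1 = S_1(0) = a_1 = -1
y_2 = S_1(3) = 4
t_q=3/2 is in segment 0 (τ=3/2); S_0(τ)=-73/32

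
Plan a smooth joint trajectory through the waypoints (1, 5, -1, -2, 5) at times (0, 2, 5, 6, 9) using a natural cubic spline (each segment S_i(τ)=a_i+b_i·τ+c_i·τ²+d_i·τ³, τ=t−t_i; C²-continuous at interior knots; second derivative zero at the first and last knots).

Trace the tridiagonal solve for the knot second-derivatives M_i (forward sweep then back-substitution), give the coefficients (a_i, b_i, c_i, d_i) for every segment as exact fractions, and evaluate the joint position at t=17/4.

  seg 0: a=1 b=824/279 c=0 d=-133/558
  seg 1: a=5 b=26/279 c=-133/93 d=613/2511
  seg 2: a=-1 b=-529/279 c=214/279 d=4/31
  seg 3: a=-2 b=7/279 c=322/279 d=-322/2511
S(17/4) = 1489/1984

Δ: Δ0=2, Δ1=-2, Δ2=-1, Δ3=7/3
row 1: diag=10, rhs=-24; c'=3/10, d'=-12/5
row 2: denom=8−3·3/10=71/10; d'=(6−3·-12/5)/(71/10)=132/71
row 3: denom=8−1·10/71=558/71; d'=(20−1·132/71)/(558/71)=644/279
back: M3=644/279
back: M2=132/71−10/71·644/279=428/279
back: M1=-12/5−3/10·428/279=-266/93
M: M0=0, M1=-266/93, M2=428/279, M3=644/279, M4=0
seg 0: a=1, c=M0/2=0, d=(M1−M0)/(6·2)=-133/558, b=Δ0−h0·(2M0+M1)/6=824/279
seg 1: a=5, c=M1/2=-133/93, d=(M2−M1)/(6·3)=613/2511, b=Δ1−h1·(2M1+M2)/6=26/279
seg 2: a=-1, c=M2/2=214/279, d=(M3−M2)/(6·1)=4/31, b=Δ2−h2·(2M2+M3)/6=-529/279
seg 3: a=-2, c=M3/2=322/279, d=(M4−M3)/(6·3)=-322/2511, b=Δ3−h3·(2M3+M4)/6=7/279
t_q=17/4 → seg 1, τ=9/4; S=5+26/279·τ+-133/93·τ²+613/2511·τ³=1489/1984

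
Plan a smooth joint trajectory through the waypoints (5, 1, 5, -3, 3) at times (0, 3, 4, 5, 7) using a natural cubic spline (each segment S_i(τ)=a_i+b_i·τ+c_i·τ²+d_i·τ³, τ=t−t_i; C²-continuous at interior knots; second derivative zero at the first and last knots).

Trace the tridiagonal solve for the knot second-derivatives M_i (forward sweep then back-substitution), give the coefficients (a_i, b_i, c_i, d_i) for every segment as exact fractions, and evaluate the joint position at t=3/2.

  seg 0: a=5 b=-2563/534 c=0 d=617/1602
  seg 1: a=1 b=1495/267 c=617/178 d=-2705/534
  seg 2: a=5 b=-1423/534 c=-1044/89 d=3415/534
  seg 3: a=-3 b=-1853/267 c=1327/178 d=-1327/1068
S(3/2) = -1281/1424

Δ: Δ0=-4/3, Δ1=4, Δ2=-8, Δ3=3
row 1: diag=8, rhs=32; c'=1/8, d'=4
row 2: denom=4−1·1/8=31/8; d'=(-72−1·4)/(31/8)=-608/31
row 3: denom=6−1·8/31=178/31; d'=(66−1·-608/31)/(178/31)=1327/89
back: M3=1327/89
back: M2=-608/31−8/31·1327/89=-2088/89
back: M1=4−1/8·-2088/89=617/89
M: M0=0, M1=617/89, M2=-2088/89, M3=1327/89, M4=0
seg 0: a=5, c=M0/2=0, d=(M1−M0)/(6·3)=617/1602, b=Δ0−h0·(2M0+M1)/6=-2563/534
seg 1: a=1, c=M1/2=617/178, d=(M2−M1)/(6·1)=-2705/534, b=Δ1−h1·(2M1+M2)/6=1495/267
seg 2: a=5, c=M2/2=-1044/89, d=(M3−M2)/(6·1)=3415/534, b=Δ2−h2·(2M2+M3)/6=-1423/534
seg 3: a=-3, c=M3/2=1327/178, d=(M4−M3)/(6·2)=-1327/1068, b=Δ3−h3·(2M3+M4)/6=-1853/267
t_q=3/2 → seg 0, τ=3/2; S=5+-2563/534·τ+0·τ²+617/1602·τ³=-1281/1424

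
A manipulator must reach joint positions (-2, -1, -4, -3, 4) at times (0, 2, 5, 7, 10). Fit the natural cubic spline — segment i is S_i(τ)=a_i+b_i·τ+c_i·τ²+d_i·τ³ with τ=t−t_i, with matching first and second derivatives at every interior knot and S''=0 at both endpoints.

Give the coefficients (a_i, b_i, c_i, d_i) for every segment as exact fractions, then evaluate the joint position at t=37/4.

  seg 0: a=-2 b=791/870 c=0 d=-89/870
  seg 1: a=-1 b=-277/870 c=-89/145 d=1009/7830
  seg 2: a=-4 b=-227/435 c=95/174 d=-61/3480
  seg 3: a=-3 b=421/290 c=767/1740 d=-767/15660
S(37/4) = 14403/7424

Δ: Δ0=1/2, Δ1=-1, Δ2=1/2, Δ3=7/3
row 1: diag=10, rhs=-9; c'=3/10, d'=-9/10
row 2: denom=10−3·3/10=91/10; d'=(9−3·-9/10)/(91/10)=9/7
row 3: denom=10−2·20/91=870/91; d'=(11−2·9/7)/(870/91)=767/870
back: M3=767/870
back: M2=9/7−20/91·767/870=95/87
back: M1=-9/10−3/10·95/87=-178/145
M: M0=0, M1=-178/145, M2=95/87, M3=767/870, M4=0
seg 0: a=-2, c=M0/2=0, d=(M1−M0)/(6·2)=-89/870, b=Δ0−h0·(2M0+M1)/6=791/870
seg 1: a=-1, c=M1/2=-89/145, d=(M2−M1)/(6·3)=1009/7830, b=Δ1−h1·(2M1+M2)/6=-277/870
seg 2: a=-4, c=M2/2=95/174, d=(M3−M2)/(6·2)=-61/3480, b=Δ2−h2·(2M2+M3)/6=-227/435
seg 3: a=-3, c=M3/2=767/1740, d=(M4−M3)/(6·3)=-767/15660, b=Δ3−h3·(2M3+M4)/6=421/290
t_q=37/4 → seg 3, τ=9/4; S=-3+421/290·τ+767/1740·τ²+-767/15660·τ³=14403/7424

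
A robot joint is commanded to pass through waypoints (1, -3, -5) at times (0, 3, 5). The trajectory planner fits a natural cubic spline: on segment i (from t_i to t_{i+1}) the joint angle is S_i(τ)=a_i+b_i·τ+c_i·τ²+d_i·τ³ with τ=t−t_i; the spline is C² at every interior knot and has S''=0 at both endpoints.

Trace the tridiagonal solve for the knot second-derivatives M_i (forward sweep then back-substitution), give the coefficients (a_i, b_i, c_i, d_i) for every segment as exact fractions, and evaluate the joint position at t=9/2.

Δ: Δ0=-4/3, Δ1=-1
row 1: diag=10, rhs=2; c'=1/5, d'=1/5
back: M1=1/5
M: M0=0, M1=1/5, M2=0
seg 0: a=1, c=M0/2=0, d=(M1−M0)/(6·3)=1/90, b=Δ0−h0·(2M0+M1)/6=-43/30
seg 1: a=-3, c=M1/2=1/10, d=(M2−M1)/(6·2)=-1/60, b=Δ1−h1·(2M1+M2)/6=-17/15
t_q=9/2 → seg 1, τ=3/2; S=-3+-17/15·τ+1/10·τ²+-1/60·τ³=-145/32

  seg 0: a=1 b=-43/30 c=0 d=1/90
  seg 1: a=-3 b=-17/15 c=1/10 d=-1/60
S(9/2) = -145/32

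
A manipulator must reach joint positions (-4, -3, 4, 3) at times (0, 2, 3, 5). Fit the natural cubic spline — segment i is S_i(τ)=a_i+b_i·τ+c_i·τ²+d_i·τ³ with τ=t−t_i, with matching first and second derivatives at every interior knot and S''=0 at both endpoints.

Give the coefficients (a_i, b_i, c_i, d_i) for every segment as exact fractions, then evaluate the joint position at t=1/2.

Δ: Δ0=1/2, Δ1=7, Δ2=-1/2
row 1: diag=6, rhs=39; c'=1/6, d'=13/2
row 2: denom=6−1·1/6=35/6; d'=(-45−1·13/2)/(35/6)=-309/35
back: M2=-309/35
back: M1=13/2−1/6·-309/35=279/35
M: M0=0, M1=279/35, M2=-309/35, M3=0
seg 0: a=-4, c=M0/2=0, d=(M1−M0)/(6·2)=93/140, b=Δ0−h0·(2M0+M1)/6=-151/70
seg 1: a=-3, c=M1/2=279/70, d=(M2−M1)/(6·1)=-14/5, b=Δ1−h1·(2M1+M2)/6=407/70
seg 2: a=4, c=M2/2=-309/70, d=(M3−M2)/(6·2)=103/140, b=Δ2−h2·(2M2+M3)/6=377/70
t_q=1/2 → seg 0, τ=1/2; S=-4+-151/70·τ+0·τ²+93/140·τ³=-1119/224

  seg 0: a=-4 b=-151/70 c=0 d=93/140
  seg 1: a=-3 b=407/70 c=279/70 d=-14/5
  seg 2: a=4 b=377/70 c=-309/70 d=103/140
S(1/2) = -1119/224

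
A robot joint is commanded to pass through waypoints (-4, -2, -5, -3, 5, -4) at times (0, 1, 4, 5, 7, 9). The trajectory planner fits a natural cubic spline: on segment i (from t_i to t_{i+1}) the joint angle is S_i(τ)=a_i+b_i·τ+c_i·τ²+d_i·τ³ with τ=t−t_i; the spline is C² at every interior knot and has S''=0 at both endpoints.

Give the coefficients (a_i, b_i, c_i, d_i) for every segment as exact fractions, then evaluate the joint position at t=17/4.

Δ: Δ0=2, Δ1=-1, Δ2=2, Δ3=4, Δ4=-9/2
row 1: diag=8, rhs=-18; c'=3/8, d'=-9/4
row 2: denom=8−3·3/8=55/8; d'=(18−3·-9/4)/(55/8)=18/5
row 3: denom=6−1·8/55=322/55; d'=(12−1·18/5)/(322/55)=33/23
row 4: denom=8−2·55/161=1178/161; d'=(-51−2·33/23)/(1178/161)=-8673/1178
back: M4=-8673/1178
back: M3=33/23−55/161·-8673/1178=4653/1178
back: M2=18/5−8/55·4653/1178=1782/589
back: M1=-9/4−3/8·1782/589=-3987/1178
M: M0=0, M1=-3987/1178, M2=1782/589, M3=4653/1178, M4=-8673/1178, M5=0
seg 0: a=-4, c=M0/2=0, d=(M1−M0)/(6·1)=-1329/2356, b=Δ0−h0·(2M0+M1)/6=6041/2356
seg 1: a=-2, c=M1/2=-3987/2356, d=(M2−M1)/(6·3)=839/2356, b=Δ1−h1·(2M1+M2)/6=1027/1178
seg 2: a=-5, c=M2/2=891/589, d=(M3−M2)/(6·1)=363/2356, b=Δ2−h2·(2M2+M3)/6=785/2356
seg 3: a=-3, c=M3/2=4653/2356, d=(M4−M3)/(6·2)=-2221/2356, b=Δ3−h3·(2M3+M4)/6=4501/1178
seg 4: a=5, c=M4/2=-8673/2356, d=(M5−M4)/(6·2)=2891/4712, b=Δ4−h4·(2M4+M5)/6=481/1178
t_q=17/4 → seg 2, τ=1/4; S=-5+785/2356·τ+891/589·τ²+363/2356·τ³=-726741/150784

  seg 0: a=-4 b=6041/2356 c=0 d=-1329/2356
  seg 1: a=-2 b=1027/1178 c=-3987/2356 d=839/2356
  seg 2: a=-5 b=785/2356 c=891/589 d=363/2356
  seg 3: a=-3 b=4501/1178 c=4653/2356 d=-2221/2356
  seg 4: a=5 b=481/1178 c=-8673/2356 d=2891/4712
S(17/4) = -726741/150784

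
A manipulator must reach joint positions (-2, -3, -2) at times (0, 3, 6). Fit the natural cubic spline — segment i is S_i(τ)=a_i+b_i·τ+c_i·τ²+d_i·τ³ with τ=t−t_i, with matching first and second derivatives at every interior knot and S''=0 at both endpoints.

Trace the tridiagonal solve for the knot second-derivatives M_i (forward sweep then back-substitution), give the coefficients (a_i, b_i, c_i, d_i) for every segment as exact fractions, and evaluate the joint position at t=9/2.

  seg 0: a=-2 b=-1/2 c=0 d=1/54
  seg 1: a=-3 b=0 c=1/6 d=-1/54
S(9/2) = -43/16

Δ: Δ0=-1/3, Δ1=1/3
row 1: diag=12, rhs=4; c'=1/4, d'=1/3
back: M1=1/3
M: M0=0, M1=1/3, M2=0
seg 0: a=-2, c=M0/2=0, d=(M1−M0)/(6·3)=1/54, b=Δ0−h0·(2M0+M1)/6=-1/2
seg 1: a=-3, c=M1/2=1/6, d=(M2−M1)/(6·3)=-1/54, b=Δ1−h1·(2M1+M2)/6=0
t_q=9/2 → seg 1, τ=3/2; S=-3+0·τ+1/6·τ²+-1/54·τ³=-43/16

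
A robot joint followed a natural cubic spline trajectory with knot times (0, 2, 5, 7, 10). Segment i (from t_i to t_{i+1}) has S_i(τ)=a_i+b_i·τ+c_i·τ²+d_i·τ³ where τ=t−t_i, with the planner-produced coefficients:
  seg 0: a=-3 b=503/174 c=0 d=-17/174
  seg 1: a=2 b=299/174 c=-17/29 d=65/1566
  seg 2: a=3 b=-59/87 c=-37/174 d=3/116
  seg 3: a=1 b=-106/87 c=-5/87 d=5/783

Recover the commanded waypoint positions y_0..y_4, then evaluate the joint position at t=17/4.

y_0 = S_0(0) = a_0 = -3
y_1 = S_1(0) = a_1 = 2
y_2 = S_2(0) = a_2 = 3
y_3 = S_3(0) = a_3 = 1
y_4 = S_3(3) = -3
t_q=17/4 is in segment 1 (τ=9/4); S_1(τ)=12515/3712

y_0=-3 y_1=2 y_2=3 y_3=1 y_4=-3
S(17/4) = 12515/3712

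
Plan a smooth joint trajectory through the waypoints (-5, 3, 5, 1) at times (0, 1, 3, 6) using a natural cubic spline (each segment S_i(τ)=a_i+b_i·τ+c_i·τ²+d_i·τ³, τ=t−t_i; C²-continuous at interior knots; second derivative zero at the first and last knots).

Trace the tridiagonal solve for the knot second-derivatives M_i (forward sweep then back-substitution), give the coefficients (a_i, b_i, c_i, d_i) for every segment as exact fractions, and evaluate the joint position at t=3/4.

  seg 0: a=-5 b=55/6 c=0 d=-7/6
  seg 1: a=3 b=17/3 c=-7/2 d=7/12
  seg 2: a=5 b=-4/3 c=0 d=0
S(3/4) = 177/128

Δ: Δ0=8, Δ1=1, Δ2=-4/3
row 1: diag=6, rhs=-42; c'=1/3, d'=-7
row 2: denom=10−2·1/3=28/3; d'=(-14−2·-7)/(28/3)=0
back: M2=0
back: M1=-7−1/3·0=-7
M: M0=0, M1=-7, M2=0, M3=0
seg 0: a=-5, c=M0/2=0, d=(M1−M0)/(6·1)=-7/6, b=Δ0−h0·(2M0+M1)/6=55/6
seg 1: a=3, c=M1/2=-7/2, d=(M2−M1)/(6·2)=7/12, b=Δ1−h1·(2M1+M2)/6=17/3
seg 2: a=5, c=M2/2=0, d=(M3−M2)/(6·3)=0, b=Δ2−h2·(2M2+M3)/6=-4/3
t_q=3/4 → seg 0, τ=3/4; S=-5+55/6·τ+0·τ²+-7/6·τ³=177/128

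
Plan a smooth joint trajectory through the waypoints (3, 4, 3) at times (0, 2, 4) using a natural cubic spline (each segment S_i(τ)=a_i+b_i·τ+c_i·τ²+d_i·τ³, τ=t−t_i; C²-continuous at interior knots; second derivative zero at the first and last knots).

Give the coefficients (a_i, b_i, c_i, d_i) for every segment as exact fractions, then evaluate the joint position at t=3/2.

Δ: Δ0=1/2, Δ1=-1/2
row 1: diag=8, rhs=-6; c'=1/4, d'=-3/4
back: M1=-3/4
M: M0=0, M1=-3/4, M2=0
seg 0: a=3, c=M0/2=0, d=(M1−M0)/(6·2)=-1/16, b=Δ0−h0·(2M0+M1)/6=3/4
seg 1: a=4, c=M1/2=-3/8, d=(M2−M1)/(6·2)=1/16, b=Δ1−h1·(2M1+M2)/6=0
t_q=3/2 → seg 0, τ=3/2; S=3+3/4·τ+0·τ²+-1/16·τ³=501/128

  seg 0: a=3 b=3/4 c=0 d=-1/16
  seg 1: a=4 b=0 c=-3/8 d=1/16
S(3/2) = 501/128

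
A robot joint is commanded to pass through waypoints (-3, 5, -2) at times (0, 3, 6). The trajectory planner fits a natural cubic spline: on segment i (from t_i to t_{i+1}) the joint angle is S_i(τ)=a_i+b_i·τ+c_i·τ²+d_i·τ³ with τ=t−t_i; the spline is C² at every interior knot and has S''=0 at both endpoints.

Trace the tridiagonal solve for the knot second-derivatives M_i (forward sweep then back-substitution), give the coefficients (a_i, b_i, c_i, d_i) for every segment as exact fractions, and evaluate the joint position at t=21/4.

  seg 0: a=-3 b=47/12 c=0 d=-5/36
  seg 1: a=5 b=1/6 c=-5/4 d=5/36
S(21/4) = 161/256

Δ: Δ0=8/3, Δ1=-7/3
row 1: diag=12, rhs=-30; c'=1/4, d'=-5/2
back: M1=-5/2
M: M0=0, M1=-5/2, M2=0
seg 0: a=-3, c=M0/2=0, d=(M1−M0)/(6·3)=-5/36, b=Δ0−h0·(2M0+M1)/6=47/12
seg 1: a=5, c=M1/2=-5/4, d=(M2−M1)/(6·3)=5/36, b=Δ1−h1·(2M1+M2)/6=1/6
t_q=21/4 → seg 1, τ=9/4; S=5+1/6·τ+-5/4·τ²+5/36·τ³=161/256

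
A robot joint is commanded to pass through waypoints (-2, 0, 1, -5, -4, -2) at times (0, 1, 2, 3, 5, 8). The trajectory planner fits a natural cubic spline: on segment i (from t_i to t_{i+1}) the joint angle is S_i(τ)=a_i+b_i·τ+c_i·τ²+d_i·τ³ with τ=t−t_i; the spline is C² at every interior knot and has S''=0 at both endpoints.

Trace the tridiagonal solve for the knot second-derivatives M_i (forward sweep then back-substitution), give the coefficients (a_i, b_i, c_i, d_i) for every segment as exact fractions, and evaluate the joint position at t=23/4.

  seg 0: a=-2 b=509/300 c=0 d=91/300
  seg 1: a=0 b=391/150 c=91/100 d=-151/60
  seg 2: a=1 b=-937/300 c=-166/25 d=1129/300
  seg 3: a=-5 b=-767/150 c=93/20 d=-553/600
  seg 4: a=-4 b=182/75 c=-22/25 d=22/225
S(23/4) = -2107/800

Δ: Δ0=2, Δ1=1, Δ2=-6, Δ3=1/2, Δ4=2/3
row 1: diag=4, rhs=-6; c'=1/4, d'=-3/2
row 2: denom=4−1·1/4=15/4; d'=(-42−1·-3/2)/(15/4)=-54/5
row 3: denom=6−1·4/15=86/15; d'=(39−1·-54/5)/(86/15)=747/86
row 4: denom=10−2·15/43=400/43; d'=(1−2·747/86)/(400/43)=-44/25
back: M4=-44/25
back: M3=747/86−15/43·-44/25=93/10
back: M2=-54/5−4/15·93/10=-332/25
back: M1=-3/2−1/4·-332/25=91/50
M: M0=0, M1=91/50, M2=-332/25, M3=93/10, M4=-44/25, M5=0
seg 0: a=-2, c=M0/2=0, d=(M1−M0)/(6·1)=91/300, b=Δ0−h0·(2M0+M1)/6=509/300
seg 1: a=0, c=M1/2=91/100, d=(M2−M1)/(6·1)=-151/60, b=Δ1−h1·(2M1+M2)/6=391/150
seg 2: a=1, c=M2/2=-166/25, d=(M3−M2)/(6·1)=1129/300, b=Δ2−h2·(2M2+M3)/6=-937/300
seg 3: a=-5, c=M3/2=93/20, d=(M4−M3)/(6·2)=-553/600, b=Δ3−h3·(2M3+M4)/6=-767/150
seg 4: a=-4, c=M4/2=-22/25, d=(M5−M4)/(6·3)=22/225, b=Δ4−h4·(2M4+M5)/6=182/75
t_q=23/4 → seg 4, τ=3/4; S=-4+182/75·τ+-22/25·τ²+22/225·τ³=-2107/800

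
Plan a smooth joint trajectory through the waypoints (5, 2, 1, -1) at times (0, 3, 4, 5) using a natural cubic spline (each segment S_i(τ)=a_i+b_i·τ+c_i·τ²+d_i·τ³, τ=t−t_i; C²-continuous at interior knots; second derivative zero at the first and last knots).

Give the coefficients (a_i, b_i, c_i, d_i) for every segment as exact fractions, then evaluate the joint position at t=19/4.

  seg 0: a=5 b=-34/31 c=0 d=1/93
  seg 1: a=2 b=-25/31 c=3/31 d=-9/31
  seg 2: a=1 b=-46/31 c=-24/31 d=8/31
S(19/4) = -109/248

Δ: Δ0=-1, Δ1=-1, Δ2=-2
row 1: diag=8, rhs=0; c'=1/8, d'=0
row 2: denom=4−1·1/8=31/8; d'=(-6−1·0)/(31/8)=-48/31
back: M2=-48/31
back: M1=0−1/8·-48/31=6/31
M: M0=0, M1=6/31, M2=-48/31, M3=0
seg 0: a=5, c=M0/2=0, d=(M1−M0)/(6·3)=1/93, b=Δ0−h0·(2M0+M1)/6=-34/31
seg 1: a=2, c=M1/2=3/31, d=(M2−M1)/(6·1)=-9/31, b=Δ1−h1·(2M1+M2)/6=-25/31
seg 2: a=1, c=M2/2=-24/31, d=(M3−M2)/(6·1)=8/31, b=Δ2−h2·(2M2+M3)/6=-46/31
t_q=19/4 → seg 2, τ=3/4; S=1+-46/31·τ+-24/31·τ²+8/31·τ³=-109/248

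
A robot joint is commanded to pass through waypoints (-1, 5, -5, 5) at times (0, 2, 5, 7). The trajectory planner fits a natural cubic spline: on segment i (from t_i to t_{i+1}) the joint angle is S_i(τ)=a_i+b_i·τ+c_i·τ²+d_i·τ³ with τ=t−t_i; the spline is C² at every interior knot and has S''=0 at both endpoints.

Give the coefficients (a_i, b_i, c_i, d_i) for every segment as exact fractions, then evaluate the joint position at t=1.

  seg 0: a=-1 b=1349/273 c=0 d=-265/546
  seg 1: a=5 b=-241/273 c=-265/91 d=44/63
  seg 2: a=-5 b=137/273 c=307/91 d=-307/546
S(1) = 629/182

Δ: Δ0=3, Δ1=-10/3, Δ2=5
row 1: diag=10, rhs=-38; c'=3/10, d'=-19/5
row 2: denom=10−3·3/10=91/10; d'=(50−3·-19/5)/(91/10)=614/91
back: M2=614/91
back: M1=-19/5−3/10·614/91=-530/91
M: M0=0, M1=-530/91, M2=614/91, M3=0
seg 0: a=-1, c=M0/2=0, d=(M1−M0)/(6·2)=-265/546, b=Δ0−h0·(2M0+M1)/6=1349/273
seg 1: a=5, c=M1/2=-265/91, d=(M2−M1)/(6·3)=44/63, b=Δ1−h1·(2M1+M2)/6=-241/273
seg 2: a=-5, c=M2/2=307/91, d=(M3−M2)/(6·2)=-307/546, b=Δ2−h2·(2M2+M3)/6=137/273
t_q=1 → seg 0, τ=1; S=-1+1349/273·τ+0·τ²+-265/546·τ³=629/182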